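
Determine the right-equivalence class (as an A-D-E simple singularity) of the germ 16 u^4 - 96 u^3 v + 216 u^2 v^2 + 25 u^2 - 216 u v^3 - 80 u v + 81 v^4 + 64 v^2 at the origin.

The Hessian of f at 0 has rank 1. Corank 1: A-series; mu = 3 gives A_3.

A_3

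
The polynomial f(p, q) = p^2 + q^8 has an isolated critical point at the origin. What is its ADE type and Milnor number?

Type A_7, Milnor number mu = 7.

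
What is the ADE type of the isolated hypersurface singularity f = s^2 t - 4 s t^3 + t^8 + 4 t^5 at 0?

The Hessian of f at 0 is [[0, 0], [0, 0]] with rank 0, so corank 2. A Groebner basis of the Jacobian ideal J(f) in C{s,t} is {s^4, s^3*t + s^2 - 2*s*t^2, -s^3/2 + s^2*t^2, -s*t/2 + t^3}; counting standard monomials gives mu = 9. Corank 2; j^3 = s^2*t has shape L^2 M (L != M), so D-series; mu = 9 gives D_9.

D_9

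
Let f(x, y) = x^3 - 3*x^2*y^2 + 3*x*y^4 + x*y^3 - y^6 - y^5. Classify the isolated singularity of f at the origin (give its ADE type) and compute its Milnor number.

Type E_{7}, Milnor number mu = 7.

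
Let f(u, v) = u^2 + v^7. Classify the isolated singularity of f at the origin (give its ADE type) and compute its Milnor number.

The Hessian of f at 0 is [[2, 0], [0, 0]] with rank 1, so corank 1. A Groebner basis of the Jacobian ideal J(f) in C{u,v} is {v^6, u}; counting standard monomials gives mu = 6. Corank 1: A-series; mu = 6 gives A_6.

Type A6, Milnor number mu = 6.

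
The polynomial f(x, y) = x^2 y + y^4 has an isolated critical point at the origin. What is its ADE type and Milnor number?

The Hessian of f at 0 is [[0, 0], [0, 0]] with rank 0, so corank 2. A Groebner basis of the Jacobian ideal J(f) in C{x,y} is {x^3, x^2/4 + y^3, x*y}; counting standard monomials gives mu = 5. Corank 2; j^3 = x^2*y has shape L^2 M (L != M), so D-series; mu = 5 gives D_5.

Type D5, Milnor number mu = 5.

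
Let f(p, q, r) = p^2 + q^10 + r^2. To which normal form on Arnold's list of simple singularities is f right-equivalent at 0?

A9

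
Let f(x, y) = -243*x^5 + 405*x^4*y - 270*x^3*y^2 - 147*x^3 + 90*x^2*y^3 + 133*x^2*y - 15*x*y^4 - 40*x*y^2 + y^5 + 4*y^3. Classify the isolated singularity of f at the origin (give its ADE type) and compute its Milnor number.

The Hessian of f at 0 has rank 0. Corank 2; j^3 = -(3*x - y)*(7*x - 2*y)^2 has shape L^2 M (L != M), so D-series; mu = 6 gives D_6.

Type D_6, Milnor number mu = 6.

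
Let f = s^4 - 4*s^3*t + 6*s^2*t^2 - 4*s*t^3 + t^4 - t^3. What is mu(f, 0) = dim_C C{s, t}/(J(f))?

6

The Hessian of f at 0 has rank 0. Corank 2; j^3 = -t^3 is a perfect cube, so E-series; the 4-jet and mu = 6 give E_6.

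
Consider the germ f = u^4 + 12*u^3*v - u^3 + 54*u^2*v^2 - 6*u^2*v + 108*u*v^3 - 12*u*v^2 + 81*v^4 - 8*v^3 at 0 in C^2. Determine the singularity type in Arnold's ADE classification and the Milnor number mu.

Type E6, Milnor number mu = 6.

The Hessian of f at 0 has rank 0. Corank 2; j^3 = -(u + 2*v)^3 is a perfect cube, so E-series; the 4-jet and mu = 6 give E_6.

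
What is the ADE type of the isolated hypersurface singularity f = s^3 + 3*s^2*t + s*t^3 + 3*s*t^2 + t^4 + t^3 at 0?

E7

The Hessian of f at 0 is [[0, 0], [0, 0]] with rank 0, so corank 2. A Groebner basis of the Jacobian ideal J(f) in C{s,t} is {s^3 + 3*s^2*t + 6*s^2 + 12*s*t + 6*t^2, -3*s^2 + s*t^2 - 6*s*t - 3*t^2, 3*s^2 + 6*s*t + t^3 + 3*t^2}; counting standard monomials gives mu = 7. Corank 2; j^3 = (s + t)^3 is a perfect cube, so E-series; the 4-jet and mu = 7 give E_7.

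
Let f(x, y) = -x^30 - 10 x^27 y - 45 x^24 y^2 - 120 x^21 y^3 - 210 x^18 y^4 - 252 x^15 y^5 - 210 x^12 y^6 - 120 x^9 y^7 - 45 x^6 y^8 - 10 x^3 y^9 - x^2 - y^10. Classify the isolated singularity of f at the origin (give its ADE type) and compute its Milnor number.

Type A_9, Milnor number mu = 9.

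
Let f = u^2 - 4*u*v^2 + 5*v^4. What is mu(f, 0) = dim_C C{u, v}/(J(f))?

3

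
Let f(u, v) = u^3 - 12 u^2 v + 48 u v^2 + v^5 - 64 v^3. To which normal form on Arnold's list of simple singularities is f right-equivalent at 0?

The Hessian of f at 0 has rank 0. Corank 2; j^3 = (u - 4*v)^3 is a perfect cube, so E-series; the 5-jet and mu = 8 give E_8.

E_{8}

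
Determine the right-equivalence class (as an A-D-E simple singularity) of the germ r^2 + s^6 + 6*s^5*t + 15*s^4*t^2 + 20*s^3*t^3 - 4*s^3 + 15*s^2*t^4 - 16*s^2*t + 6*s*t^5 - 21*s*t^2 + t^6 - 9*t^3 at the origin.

The Hessian of f at 0 has rank 1. Corank 2; j^3 = -(s + t)*(2*s + 3*t)^2 has shape L^2 M (L != M), so D-series; mu = 7 gives D_7.

D_{7}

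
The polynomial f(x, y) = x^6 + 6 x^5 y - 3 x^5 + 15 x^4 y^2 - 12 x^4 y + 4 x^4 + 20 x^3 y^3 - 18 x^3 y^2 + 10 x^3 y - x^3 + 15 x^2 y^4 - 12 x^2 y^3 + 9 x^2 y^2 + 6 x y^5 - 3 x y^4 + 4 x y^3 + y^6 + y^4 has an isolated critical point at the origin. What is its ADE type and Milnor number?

Type E6, Milnor number mu = 6.

The Hessian of f at 0 is [[0, 0], [0, 0]] with rank 0, so corank 2. A Groebner basis of the Jacobian ideal J(f) in C{x,y} is {x^3, x^2*y, -x^2/2 + x*y^2, 3*x^2/2 + y^3}; counting standard monomials gives mu = 6. Corank 2; j^3 = -x^3 is a perfect cube, so E-series; the 4-jet and mu = 6 give E_6.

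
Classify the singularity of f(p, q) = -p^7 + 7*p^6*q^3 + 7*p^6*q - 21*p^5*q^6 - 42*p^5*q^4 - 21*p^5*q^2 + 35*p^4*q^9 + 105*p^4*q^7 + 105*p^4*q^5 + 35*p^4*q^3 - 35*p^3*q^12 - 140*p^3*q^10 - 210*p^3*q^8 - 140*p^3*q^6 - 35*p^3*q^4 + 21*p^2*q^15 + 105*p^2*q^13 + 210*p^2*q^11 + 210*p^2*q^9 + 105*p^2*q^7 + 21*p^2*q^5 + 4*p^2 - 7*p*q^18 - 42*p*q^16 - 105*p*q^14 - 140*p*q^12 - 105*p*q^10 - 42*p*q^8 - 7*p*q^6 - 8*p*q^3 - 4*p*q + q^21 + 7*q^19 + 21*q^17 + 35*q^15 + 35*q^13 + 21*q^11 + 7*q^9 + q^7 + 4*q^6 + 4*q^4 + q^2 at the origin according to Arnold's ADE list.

A_{6}

The Hessian of f at 0 has rank 1. Corank 1: A-series; mu = 6 gives A_6.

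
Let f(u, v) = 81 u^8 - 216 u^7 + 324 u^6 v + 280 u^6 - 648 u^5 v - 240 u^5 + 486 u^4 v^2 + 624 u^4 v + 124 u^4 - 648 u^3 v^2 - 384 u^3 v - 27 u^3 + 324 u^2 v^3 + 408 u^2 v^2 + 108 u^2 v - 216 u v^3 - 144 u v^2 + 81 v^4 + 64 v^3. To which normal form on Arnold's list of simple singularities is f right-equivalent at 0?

E_{6}

The Hessian of f at 0 has rank 0. Corank 2; j^3 = -(3*u - 4*v)^3 is a perfect cube, so E-series; the 4-jet and mu = 6 give E_6.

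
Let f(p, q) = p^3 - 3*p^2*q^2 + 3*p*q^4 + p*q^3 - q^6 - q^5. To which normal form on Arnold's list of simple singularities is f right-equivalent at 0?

E7

The Hessian of f at 0 has rank 0. Corank 2; j^3 = p^3 is a perfect cube, so E-series; the 4-jet and mu = 7 give E_7.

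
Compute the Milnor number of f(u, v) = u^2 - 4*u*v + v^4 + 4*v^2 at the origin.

3

The Hessian of f at 0 is [[2, -4], [-4, 8]] with rank 1, so corank 1. A Groebner basis of the Jacobian ideal J(f) in C{u,v} is {v^3, u - 2*v}; counting standard monomials gives mu = 3. Corank 1: A-series; mu = 3 gives A_3.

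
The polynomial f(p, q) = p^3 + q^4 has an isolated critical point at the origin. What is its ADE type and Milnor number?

The Hessian of f at 0 has rank 0. Corank 2; j^3 = p^3 is a perfect cube, so E-series; the 4-jet and mu = 6 give E_6.

Type E6, Milnor number mu = 6.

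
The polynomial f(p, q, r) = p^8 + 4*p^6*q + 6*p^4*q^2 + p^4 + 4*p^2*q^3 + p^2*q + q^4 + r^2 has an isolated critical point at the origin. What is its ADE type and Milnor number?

Type D_5, Milnor number mu = 5.

The Hessian of f at 0 has rank 1. Corank 2; j^3 = p^2*q has shape L^2 M (L != M), so D-series; mu = 5 gives D_5.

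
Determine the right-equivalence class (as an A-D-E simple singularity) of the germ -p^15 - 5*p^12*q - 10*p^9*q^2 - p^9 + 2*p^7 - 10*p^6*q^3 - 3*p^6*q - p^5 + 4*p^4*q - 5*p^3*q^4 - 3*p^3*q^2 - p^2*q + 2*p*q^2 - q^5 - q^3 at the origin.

The Hessian of f at 0 is [[0, 0], [0, 0]] with rank 0, so corank 2. A Groebner basis of the Jacobian ideal J(f) in C{p,q} is {-p*q + q^4 + q^2, p*q^2 - q^3, p^2 + 3*p*q - 4*q^2}; counting standard monomials gives mu = 6. Corank 2; j^3 = -q*(p - q)^2 has shape L^2 M (L != M), so D-series; mu = 6 gives D_6.

D6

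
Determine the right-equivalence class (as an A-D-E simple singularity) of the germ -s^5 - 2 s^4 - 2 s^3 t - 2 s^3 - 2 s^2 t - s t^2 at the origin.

The Hessian of f at 0 has rank 0. Corank 2; j^3 = -s*(2*s^2 + 2*s*t + t^2) splits into three distinct lines over C (the quadratic factor has nonzero discriminant), so D_4.

D_{4}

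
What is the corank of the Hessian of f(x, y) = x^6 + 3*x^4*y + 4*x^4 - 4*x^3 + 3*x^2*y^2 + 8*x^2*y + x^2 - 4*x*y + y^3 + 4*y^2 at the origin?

1

The Hessian at 0 is [[2, -4], [-4, 8]] of rank 1; hence corank 1.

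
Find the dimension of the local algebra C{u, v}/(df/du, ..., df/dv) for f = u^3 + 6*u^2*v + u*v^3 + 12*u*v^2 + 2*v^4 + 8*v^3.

7

The Hessian of f at 0 has rank 0. Corank 2; j^3 = (u + 2*v)^3 is a perfect cube, so E-series; the 4-jet and mu = 7 give E_7.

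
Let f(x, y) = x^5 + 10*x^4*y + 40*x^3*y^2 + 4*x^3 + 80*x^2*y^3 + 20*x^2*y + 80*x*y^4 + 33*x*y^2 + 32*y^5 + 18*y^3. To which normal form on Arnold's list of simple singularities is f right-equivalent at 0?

D_{6}

The Hessian of f at 0 has rank 0. Corank 2; j^3 = (x + 2*y)*(2*x + 3*y)^2 has shape L^2 M (L != M), so D-series; mu = 6 gives D_6.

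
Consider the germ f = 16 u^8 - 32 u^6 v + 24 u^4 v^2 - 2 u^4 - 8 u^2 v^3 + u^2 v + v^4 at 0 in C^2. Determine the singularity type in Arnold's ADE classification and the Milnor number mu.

The Hessian of f at 0 has rank 0. Corank 2; j^3 = u^2*v has shape L^2 M (L != M), so D-series; mu = 5 gives D_5.

Type D_5, Milnor number mu = 5.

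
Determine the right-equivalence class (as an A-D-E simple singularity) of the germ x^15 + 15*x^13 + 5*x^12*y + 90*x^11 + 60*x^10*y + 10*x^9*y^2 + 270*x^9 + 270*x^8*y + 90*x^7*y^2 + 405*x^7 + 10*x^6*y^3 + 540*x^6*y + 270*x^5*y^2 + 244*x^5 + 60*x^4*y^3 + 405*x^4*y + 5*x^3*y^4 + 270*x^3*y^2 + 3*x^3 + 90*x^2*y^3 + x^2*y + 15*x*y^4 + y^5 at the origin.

The Hessian of f at 0 has rank 0. Corank 2; j^3 = x^2*(3*x + y) has shape L^2 M (L != M), so D-series; mu = 6 gives D_6.

D_6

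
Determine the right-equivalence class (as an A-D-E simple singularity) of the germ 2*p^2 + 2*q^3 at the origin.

A2

The Hessian of f at 0 has rank 1. Corank 1: A-series; mu = 2 gives A_2.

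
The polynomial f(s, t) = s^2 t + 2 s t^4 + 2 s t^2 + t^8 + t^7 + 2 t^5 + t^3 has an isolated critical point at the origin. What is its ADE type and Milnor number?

Type D_9, Milnor number mu = 9.

The Hessian of f at 0 is [[0, 0], [0, 0]] with rank 0, so corank 2. A Groebner basis of the Jacobian ideal J(f) in C{s,t} is {s^2*t^2 - 16*s^2*t - 2*s^2 - 32*s*t^2 - 3*s*t - 16*t^3 - t^2, 8*s^2*t + s^2 + s*t^3 + 16*s*t^2 + s*t + 8*t^3, s*t + t^4 + t^2, s^3 + 3*s^2*t + 3*s*t^2 + t^3}; counting standard monomials gives mu = 9. Corank 2; j^3 = t*(s + t)^2 has shape L^2 M (L != M), so D-series; mu = 9 gives D_9.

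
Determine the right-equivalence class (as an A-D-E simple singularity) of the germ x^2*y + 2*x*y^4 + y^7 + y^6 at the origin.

The Hessian of f at 0 has rank 0. Corank 2; j^3 = x^2*y has shape L^2 M (L != M), so D-series; mu = 7 gives D_7.

D_{7}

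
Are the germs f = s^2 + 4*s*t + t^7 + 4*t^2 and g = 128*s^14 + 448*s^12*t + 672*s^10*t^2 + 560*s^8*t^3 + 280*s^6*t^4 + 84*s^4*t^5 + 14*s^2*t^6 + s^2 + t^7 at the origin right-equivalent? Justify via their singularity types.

The Hessian of f at 0 has rank 1. Corank 1: A-series; mu = 6 gives A_6. The Hessian of g at 0 has rank 1. Corank 1: A-series; mu = 6 gives A_6. Both have type A_6, hence right-equivalent.

Yes.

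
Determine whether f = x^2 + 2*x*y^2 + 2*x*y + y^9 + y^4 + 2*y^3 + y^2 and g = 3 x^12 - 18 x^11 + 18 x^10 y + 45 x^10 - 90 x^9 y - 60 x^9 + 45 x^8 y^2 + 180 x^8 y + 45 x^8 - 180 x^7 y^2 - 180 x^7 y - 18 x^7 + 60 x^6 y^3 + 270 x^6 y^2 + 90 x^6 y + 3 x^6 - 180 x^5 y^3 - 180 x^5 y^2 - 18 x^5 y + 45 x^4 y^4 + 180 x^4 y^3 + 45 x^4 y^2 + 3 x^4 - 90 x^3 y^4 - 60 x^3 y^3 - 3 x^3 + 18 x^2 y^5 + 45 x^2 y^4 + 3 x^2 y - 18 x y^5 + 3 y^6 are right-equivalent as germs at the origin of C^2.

The Hessian of f at 0 is [[2, 2], [2, 2]] with rank 1, so corank 1. A Groebner basis of the Jacobian ideal J(f) in C{x,y} is {x^4 + 4*x^3*y - 6*x^3 - 10*x^2*y + 5*x^2 + 6*x*y - x - y, x + y^2 + y}; counting standard monomials gives mu = 8. Corank 1: A-series; mu = 8 gives A_8. The Hessian of g at 0 is [[0, 0], [0, 0]] with rank 0, so corank 2. A Groebner basis of the Jacobian ideal J(g) in C{x,y} is {x*y/6 + y^5, x*y^2, x^2 - x*y}; counting standard monomials gives mu = 7. Corank 2; j^3 = -3*x^2*(x - y) has shape L^2 M (L != M), so D-series; mu = 7 gives D_7. f is A_8 but g is D_7, hence not right-equivalent.

No.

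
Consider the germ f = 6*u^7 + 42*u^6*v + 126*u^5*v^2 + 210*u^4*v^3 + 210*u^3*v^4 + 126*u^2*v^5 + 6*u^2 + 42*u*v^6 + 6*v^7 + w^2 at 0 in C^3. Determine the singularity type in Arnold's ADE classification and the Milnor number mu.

Type A_{6}, Milnor number mu = 6.

The Hessian of f at 0 has rank 2. Corank 1: A-series; mu = 6 gives A_6.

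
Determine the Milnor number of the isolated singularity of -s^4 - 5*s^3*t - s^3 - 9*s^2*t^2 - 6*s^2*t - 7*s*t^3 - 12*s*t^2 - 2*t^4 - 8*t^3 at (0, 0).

The Hessian of f at 0 has rank 0. Corank 2; j^3 = -(s + 2*t)^3 is a perfect cube, so E-series; the 4-jet and mu = 7 give E_7.

7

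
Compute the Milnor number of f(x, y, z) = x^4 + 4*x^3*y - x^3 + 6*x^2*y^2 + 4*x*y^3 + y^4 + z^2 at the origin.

The Hessian of f at 0 has rank 1. Corank 2; j^3 = -x^3 is a perfect cube, so E-series; the 4-jet and mu = 6 give E_6.

6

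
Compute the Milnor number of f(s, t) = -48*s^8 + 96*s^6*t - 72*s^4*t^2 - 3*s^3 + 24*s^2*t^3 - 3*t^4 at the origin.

6

The Hessian of f at 0 has rank 0. Corank 2; j^3 = -3*s^3 is a perfect cube, so E-series; the 4-jet and mu = 6 give E_6.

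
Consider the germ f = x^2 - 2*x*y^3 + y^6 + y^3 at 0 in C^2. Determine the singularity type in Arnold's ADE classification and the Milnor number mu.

Type A_{2}, Milnor number mu = 2.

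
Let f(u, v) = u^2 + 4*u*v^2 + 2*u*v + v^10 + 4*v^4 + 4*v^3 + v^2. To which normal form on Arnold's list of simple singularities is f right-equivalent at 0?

A_9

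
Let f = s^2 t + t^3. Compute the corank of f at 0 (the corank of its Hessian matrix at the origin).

2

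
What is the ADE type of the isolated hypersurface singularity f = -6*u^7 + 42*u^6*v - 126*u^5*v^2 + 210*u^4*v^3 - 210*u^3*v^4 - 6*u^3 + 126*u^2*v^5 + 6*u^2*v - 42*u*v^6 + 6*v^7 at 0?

D_8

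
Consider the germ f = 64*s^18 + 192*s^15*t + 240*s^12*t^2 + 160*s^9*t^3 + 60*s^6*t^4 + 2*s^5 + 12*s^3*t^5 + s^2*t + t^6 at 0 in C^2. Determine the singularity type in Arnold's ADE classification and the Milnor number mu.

The Hessian of f at 0 has rank 0. Corank 2; j^3 = s^2*t has shape L^2 M (L != M), so D-series; mu = 7 gives D_7.

Type D7, Milnor number mu = 7.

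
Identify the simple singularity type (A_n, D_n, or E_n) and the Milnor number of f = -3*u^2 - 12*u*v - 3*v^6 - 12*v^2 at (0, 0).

Type A_5, Milnor number mu = 5.

The Hessian of f at 0 is [[-6, -12], [-12, -24]] with rank 1, so corank 1. A Groebner basis of the Jacobian ideal J(f) in C{u,v} is {v^5, u + 2*v}; counting standard monomials gives mu = 5. Corank 1: A-series; mu = 5 gives A_5.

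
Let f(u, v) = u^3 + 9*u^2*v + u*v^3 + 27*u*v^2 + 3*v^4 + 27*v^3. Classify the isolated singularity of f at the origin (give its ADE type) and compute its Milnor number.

Type E_{7}, Milnor number mu = 7.

The Hessian of f at 0 is [[0, 0], [0, 0]] with rank 0, so corank 2. A Groebner basis of the Jacobian ideal J(f) in C{u,v} is {u^3 + 9*u^2*v + 162*u^2 + 972*u*v + 1458*v^2, -9*u^2 + u*v^2 - 54*u*v - 81*v^2, 3*u^2 + 18*u*v + v^3 + 27*v^2}; counting standard monomials gives mu = 7. Corank 2; j^3 = (u + 3*v)^3 is a perfect cube, so E-series; the 4-jet and mu = 7 give E_7.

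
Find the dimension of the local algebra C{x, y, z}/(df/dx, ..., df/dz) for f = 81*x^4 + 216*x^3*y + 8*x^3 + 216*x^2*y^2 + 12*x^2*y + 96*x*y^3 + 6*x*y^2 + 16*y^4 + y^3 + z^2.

The Hessian of f at 0 has rank 1. Corank 2; j^3 = (2*x + y)^3 is a perfect cube, so E-series; the 4-jet and mu = 6 give E_6.

6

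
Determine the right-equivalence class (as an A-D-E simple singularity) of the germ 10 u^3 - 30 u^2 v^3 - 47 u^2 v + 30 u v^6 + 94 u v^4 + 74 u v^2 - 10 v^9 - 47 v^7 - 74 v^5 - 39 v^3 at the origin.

D_4

The Hessian of f at 0 has rank 0. Corank 2; j^3 = (2*u - 3*v)*(5*u^2 - 16*u*v + 13*v^2) splits into three distinct lines over C (the quadratic factor has nonzero discriminant), so D_4.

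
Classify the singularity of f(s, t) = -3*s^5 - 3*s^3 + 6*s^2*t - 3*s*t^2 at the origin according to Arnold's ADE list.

D_6

The Hessian of f at 0 is [[0, 0], [0, 0]] with rank 0, so corank 2. A Groebner basis of the Jacobian ideal J(f) in C{s,t} is {-s*t/5 + t^4 + t^2/5, s*t^2 - t^3, s^2 - s*t}; counting standard monomials gives mu = 6. Corank 2; j^3 = -3*s*(s - t)^2 has shape L^2 M (L != M), so D-series; mu = 6 gives D_6.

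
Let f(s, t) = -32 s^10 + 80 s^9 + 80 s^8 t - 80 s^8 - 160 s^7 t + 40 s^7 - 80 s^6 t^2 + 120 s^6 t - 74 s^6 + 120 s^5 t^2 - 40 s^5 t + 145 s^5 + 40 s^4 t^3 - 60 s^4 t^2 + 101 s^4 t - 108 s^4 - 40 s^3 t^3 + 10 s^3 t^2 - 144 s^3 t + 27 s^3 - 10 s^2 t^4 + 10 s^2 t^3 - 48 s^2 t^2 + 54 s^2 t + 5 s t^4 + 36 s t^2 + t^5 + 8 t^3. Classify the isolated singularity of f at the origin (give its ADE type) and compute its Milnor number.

The Hessian of f at 0 is [[0, 0], [0, 0]] with rank 0, so corank 2. A Groebner basis of the Jacobian ideal J(f) in C{s,t} is {-2187*s^2/512 + s*t^3 + 81*s*t^2/16 - 729*s*t/128 + 27*t^3/8 - 243*t^2/128, 729*s^2/128 - 27*s*t^2/4 + 243*s*t/32 + t^4 - 9*t^3/2 + 81*t^2/32, s^3 + 9*s^2/8 - 8*s*t^2/3 + 3*s*t/2 - 40*t^3/27 + t^2/2, s^2*t - 9*s^2/16 + 2*s*t^2 - 3*s*t/4 + 8*t^3/9 - t^2/4}; counting standard monomials gives mu = 8. Corank 2; j^3 = (3*s + 2*t)^3 is a perfect cube, so E-series; the 5-jet and mu = 8 give E_8.

Type E_{8}, Milnor number mu = 8.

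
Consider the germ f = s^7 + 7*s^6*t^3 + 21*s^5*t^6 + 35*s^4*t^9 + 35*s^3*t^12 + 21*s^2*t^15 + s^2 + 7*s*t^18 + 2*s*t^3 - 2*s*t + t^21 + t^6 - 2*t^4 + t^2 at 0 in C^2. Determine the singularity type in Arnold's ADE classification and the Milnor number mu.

The Hessian of f at 0 has rank 1. Corank 1: A-series; mu = 6 gives A_6.

Type A_6, Milnor number mu = 6.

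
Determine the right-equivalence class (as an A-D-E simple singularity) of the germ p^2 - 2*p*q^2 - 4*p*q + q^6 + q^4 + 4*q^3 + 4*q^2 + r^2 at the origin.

A_{5}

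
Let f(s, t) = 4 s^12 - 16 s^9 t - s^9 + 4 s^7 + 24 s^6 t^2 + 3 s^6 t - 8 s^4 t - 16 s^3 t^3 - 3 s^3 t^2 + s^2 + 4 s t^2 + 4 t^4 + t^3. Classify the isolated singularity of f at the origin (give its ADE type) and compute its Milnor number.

Type A2, Milnor number mu = 2.

The Hessian of f at 0 has rank 1. Corank 1: A-series; mu = 2 gives A_2.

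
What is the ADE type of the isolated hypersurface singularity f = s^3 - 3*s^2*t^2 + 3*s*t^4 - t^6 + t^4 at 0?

E_{6}

The Hessian of f at 0 has rank 0. Corank 2; j^3 = s^3 is a perfect cube, so E-series; the 4-jet and mu = 6 give E_6.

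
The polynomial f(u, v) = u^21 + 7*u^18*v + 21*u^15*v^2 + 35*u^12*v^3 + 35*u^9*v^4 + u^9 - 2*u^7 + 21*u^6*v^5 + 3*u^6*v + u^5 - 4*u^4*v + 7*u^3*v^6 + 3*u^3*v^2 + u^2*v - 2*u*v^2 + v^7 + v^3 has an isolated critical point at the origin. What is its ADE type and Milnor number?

Type D_{8}, Milnor number mu = 8.

The Hessian of f at 0 is [[0, 0], [0, 0]] with rank 0, so corank 2. A Groebner basis of the Jacobian ideal J(f) in C{u,v} is {-u^2/3 + u*v^3 - u*v/3 + 2*v^2/3, -u^2/2 + v^4 + v^2/2, u^3 - 3*u*v^2 + 2*v^3, u^2*v - 2*u*v^2 + v^3}; counting standard monomials gives mu = 8. Corank 2; j^3 = v*(u - v)^2 has shape L^2 M (L != M), so D-series; mu = 8 gives D_8.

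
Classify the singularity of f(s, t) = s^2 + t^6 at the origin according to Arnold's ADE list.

The Hessian of f at 0 has rank 1. Corank 1: A-series; mu = 5 gives A_5.

A_5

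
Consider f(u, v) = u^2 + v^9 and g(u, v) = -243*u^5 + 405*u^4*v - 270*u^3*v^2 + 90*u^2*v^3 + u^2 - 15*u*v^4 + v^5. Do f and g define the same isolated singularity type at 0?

No.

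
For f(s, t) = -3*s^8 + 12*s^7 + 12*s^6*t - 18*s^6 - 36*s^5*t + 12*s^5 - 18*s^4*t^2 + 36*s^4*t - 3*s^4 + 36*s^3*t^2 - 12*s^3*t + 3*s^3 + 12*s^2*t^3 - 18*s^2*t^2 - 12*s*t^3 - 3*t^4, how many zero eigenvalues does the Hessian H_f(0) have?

2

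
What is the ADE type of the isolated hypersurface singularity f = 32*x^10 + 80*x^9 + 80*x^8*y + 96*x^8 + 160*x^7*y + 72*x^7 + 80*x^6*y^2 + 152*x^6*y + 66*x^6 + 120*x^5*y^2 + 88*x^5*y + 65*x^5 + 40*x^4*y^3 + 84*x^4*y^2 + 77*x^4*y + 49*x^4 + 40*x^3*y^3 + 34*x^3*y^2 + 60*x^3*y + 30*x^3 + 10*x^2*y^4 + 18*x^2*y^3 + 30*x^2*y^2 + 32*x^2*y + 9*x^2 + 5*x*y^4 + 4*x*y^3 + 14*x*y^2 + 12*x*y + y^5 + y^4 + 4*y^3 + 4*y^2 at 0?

A4

The Hessian of f at 0 has rank 1. Corank 1: A-series; mu = 4 gives A_4.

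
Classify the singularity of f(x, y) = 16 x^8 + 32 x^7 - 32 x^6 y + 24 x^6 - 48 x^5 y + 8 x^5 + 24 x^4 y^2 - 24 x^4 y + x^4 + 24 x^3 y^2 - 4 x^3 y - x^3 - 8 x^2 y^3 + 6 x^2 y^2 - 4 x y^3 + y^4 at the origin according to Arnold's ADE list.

E_{6}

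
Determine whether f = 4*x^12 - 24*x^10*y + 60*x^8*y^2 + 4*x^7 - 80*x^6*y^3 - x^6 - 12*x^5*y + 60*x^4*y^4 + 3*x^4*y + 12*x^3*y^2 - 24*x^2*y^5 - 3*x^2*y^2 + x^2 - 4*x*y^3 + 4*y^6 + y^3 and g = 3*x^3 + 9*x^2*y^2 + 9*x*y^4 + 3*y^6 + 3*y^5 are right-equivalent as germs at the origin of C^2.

No.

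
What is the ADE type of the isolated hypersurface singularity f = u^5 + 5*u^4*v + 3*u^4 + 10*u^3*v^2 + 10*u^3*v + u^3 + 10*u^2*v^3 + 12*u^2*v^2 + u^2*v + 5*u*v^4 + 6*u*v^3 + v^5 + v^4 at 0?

D5

The Hessian of f at 0 has rank 0. Corank 2; j^3 = u^2*(u + v) has shape L^2 M (L != M), so D-series; mu = 5 gives D_5.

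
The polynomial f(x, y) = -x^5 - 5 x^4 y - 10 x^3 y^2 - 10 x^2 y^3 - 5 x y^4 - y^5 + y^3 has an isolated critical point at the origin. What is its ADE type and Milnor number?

Type E8, Milnor number mu = 8.

The Hessian of f at 0 has rank 0. Corank 2; j^3 = y^3 is a perfect cube, so E-series; the 5-jet and mu = 8 give E_8.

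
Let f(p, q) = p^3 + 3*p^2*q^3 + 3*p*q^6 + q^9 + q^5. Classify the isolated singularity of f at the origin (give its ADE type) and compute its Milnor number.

Type E_8, Milnor number mu = 8.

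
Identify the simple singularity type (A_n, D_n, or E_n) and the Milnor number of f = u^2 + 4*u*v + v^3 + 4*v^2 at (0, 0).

Type A_2, Milnor number mu = 2.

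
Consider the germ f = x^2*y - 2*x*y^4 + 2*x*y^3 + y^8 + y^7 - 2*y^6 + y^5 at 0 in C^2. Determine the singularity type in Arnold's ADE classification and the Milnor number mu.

Type D_9, Milnor number mu = 9.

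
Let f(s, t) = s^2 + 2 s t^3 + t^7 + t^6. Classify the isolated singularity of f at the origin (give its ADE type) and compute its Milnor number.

The Hessian of f at 0 is [[2, 0], [0, 0]] with rank 1, so corank 1. A Groebner basis of the Jacobian ideal J(f) in C{s,t} is {s + t^3, s^2}; counting standard monomials gives mu = 6. Corank 1: A-series; mu = 6 gives A_6.

Type A_6, Milnor number mu = 6.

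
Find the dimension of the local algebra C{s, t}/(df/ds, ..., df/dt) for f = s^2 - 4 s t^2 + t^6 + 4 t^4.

The Hessian of f at 0 has rank 1. Corank 1: A-series; mu = 5 gives A_5.

5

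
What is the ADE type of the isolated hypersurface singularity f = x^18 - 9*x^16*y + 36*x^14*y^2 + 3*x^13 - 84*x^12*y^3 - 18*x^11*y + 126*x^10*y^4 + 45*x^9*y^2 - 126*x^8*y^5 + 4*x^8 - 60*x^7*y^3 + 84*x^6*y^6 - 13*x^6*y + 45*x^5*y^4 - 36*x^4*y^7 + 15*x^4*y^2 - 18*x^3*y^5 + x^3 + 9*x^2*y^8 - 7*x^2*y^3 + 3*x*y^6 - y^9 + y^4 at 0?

The Hessian of f at 0 has rank 0. Corank 2; j^3 = x^3 is a perfect cube, so E-series; the 4-jet and mu = 6 give E_6.

E_{6}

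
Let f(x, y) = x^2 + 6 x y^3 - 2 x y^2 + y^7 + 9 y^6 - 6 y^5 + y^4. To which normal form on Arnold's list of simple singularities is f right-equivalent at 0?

The Hessian of f at 0 is [[2, 0], [0, 0]] with rank 1, so corank 1. A Groebner basis of the Jacobian ideal J(f) in C{x,y} is {x^3, x^2*y + x^2/6 + x*y/18 + x/54 - y^2/54, -x^2/2 + x*y^2 + x*y/6 + x/18 - y^2/18, x/3 + y^3 - y^2/3}; counting standard monomials gives mu = 6. Corank 1: A-series; mu = 6 gives A_6.

A_6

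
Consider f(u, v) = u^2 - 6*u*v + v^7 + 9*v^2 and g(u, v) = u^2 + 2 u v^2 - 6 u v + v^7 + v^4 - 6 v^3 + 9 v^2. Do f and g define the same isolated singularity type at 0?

The Hessian of f at 0 has rank 1. Corank 1: A-series; mu = 6 gives A_6. The Hessian of g at 0 has rank 1. Corank 1: A-series; mu = 6 gives A_6. Both have type A_6, hence right-equivalent.

Yes.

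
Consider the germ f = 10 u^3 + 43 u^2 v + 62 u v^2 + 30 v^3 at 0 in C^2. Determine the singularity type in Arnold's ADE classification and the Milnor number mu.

The Hessian of f at 0 has rank 0. Corank 2; j^3 = (2*u + 3*v)*(5*u^2 + 14*u*v + 10*v^2) splits into three distinct lines over C (the quadratic factor has nonzero discriminant), so D_4.

Type D_{4}, Milnor number mu = 4.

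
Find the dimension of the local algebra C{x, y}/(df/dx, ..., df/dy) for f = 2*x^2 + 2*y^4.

The Hessian of f at 0 is [[4, 0], [0, 0]] with rank 1, so corank 1. A Groebner basis of the Jacobian ideal J(f) in C{x,y} is {y^3, x}; counting standard monomials gives mu = 3. Corank 1: A-series; mu = 3 gives A_3.

3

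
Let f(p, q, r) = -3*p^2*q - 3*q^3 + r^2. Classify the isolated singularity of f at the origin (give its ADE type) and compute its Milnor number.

The Hessian of f at 0 has rank 1. Corank 2; j^3 = -3*q*(p^2 + q^2) splits into three distinct lines over C (the quadratic factor has nonzero discriminant), so D_4.

Type D4, Milnor number mu = 4.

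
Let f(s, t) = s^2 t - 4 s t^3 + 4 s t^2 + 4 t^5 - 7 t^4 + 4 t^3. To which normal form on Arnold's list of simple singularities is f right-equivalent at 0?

D_5

The Hessian of f at 0 has rank 0. Corank 2; j^3 = t*(s + 2*t)^2 has shape L^2 M (L != M), so D-series; mu = 5 gives D_5.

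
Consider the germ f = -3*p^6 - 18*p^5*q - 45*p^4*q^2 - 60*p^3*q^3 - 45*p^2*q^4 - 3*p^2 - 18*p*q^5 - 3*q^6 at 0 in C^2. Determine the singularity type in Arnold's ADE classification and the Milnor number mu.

Type A_{5}, Milnor number mu = 5.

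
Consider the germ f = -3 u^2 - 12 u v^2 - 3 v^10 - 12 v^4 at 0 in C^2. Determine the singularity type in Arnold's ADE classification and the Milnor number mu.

The Hessian of f at 0 has rank 1. Corank 1: A-series; mu = 9 gives A_9.

Type A_9, Milnor number mu = 9.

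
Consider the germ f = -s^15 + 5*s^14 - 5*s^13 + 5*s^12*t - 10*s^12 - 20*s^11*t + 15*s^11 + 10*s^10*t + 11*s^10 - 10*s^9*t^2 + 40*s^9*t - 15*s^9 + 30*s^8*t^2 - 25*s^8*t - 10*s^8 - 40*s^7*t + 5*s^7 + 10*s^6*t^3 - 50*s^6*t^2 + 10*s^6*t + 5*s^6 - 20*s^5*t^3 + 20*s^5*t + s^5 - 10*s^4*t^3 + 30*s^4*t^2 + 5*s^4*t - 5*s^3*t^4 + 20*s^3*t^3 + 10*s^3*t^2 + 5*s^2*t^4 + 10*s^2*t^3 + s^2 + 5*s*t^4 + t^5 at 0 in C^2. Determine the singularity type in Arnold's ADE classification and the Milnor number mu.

The Hessian of f at 0 is [[2, 0], [0, 0]] with rank 1, so corank 1. A Groebner basis of the Jacobian ideal J(f) in C{s,t} is {t^4, s}; counting standard monomials gives mu = 4. Corank 1: A-series; mu = 4 gives A_4.

Type A4, Milnor number mu = 4.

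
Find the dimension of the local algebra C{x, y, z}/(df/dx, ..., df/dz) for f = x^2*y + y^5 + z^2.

The Hessian of f at 0 has rank 1. Corank 2; j^3 = x^2*y has shape L^2 M (L != M), so D-series; mu = 6 gives D_6.

6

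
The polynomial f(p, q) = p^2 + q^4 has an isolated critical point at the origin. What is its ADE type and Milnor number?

Type A_{3}, Milnor number mu = 3.

The Hessian of f at 0 is [[2, 0], [0, 0]] with rank 1, so corank 1. A Groebner basis of the Jacobian ideal J(f) in C{p,q} is {q^3, p}; counting standard monomials gives mu = 3. Corank 1: A-series; mu = 3 gives A_3.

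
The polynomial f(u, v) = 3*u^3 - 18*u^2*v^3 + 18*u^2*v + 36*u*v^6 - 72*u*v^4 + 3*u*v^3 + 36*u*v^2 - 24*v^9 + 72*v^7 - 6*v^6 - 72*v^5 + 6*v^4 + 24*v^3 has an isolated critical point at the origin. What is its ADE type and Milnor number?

The Hessian of f at 0 is [[0, 0], [0, 0]] with rank 0, so corank 2. A Groebner basis of the Jacobian ideal J(f) in C{u,v} is {u^3 + 6*u^2*v + 48*u^2 + 192*u*v + 192*v^2, -6*u^2 + u*v^2 - 24*u*v - 24*v^2, 3*u^2 + 12*u*v + v^3 + 12*v^2}; counting standard monomials gives mu = 7. Corank 2; j^3 = 3*(u + 2*v)^3 is a perfect cube, so E-series; the 4-jet and mu = 7 give E_7.

Type E_7, Milnor number mu = 7.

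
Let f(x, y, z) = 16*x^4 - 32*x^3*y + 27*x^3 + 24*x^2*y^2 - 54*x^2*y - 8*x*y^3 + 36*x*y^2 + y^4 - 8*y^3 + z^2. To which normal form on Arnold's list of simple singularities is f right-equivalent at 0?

E_{6}

The Hessian of f at 0 is [[0, 0, 0], [0, 0, 0], [0, 0, 2]] with rank 1, so corank 2. A Groebner basis of the Jacobian ideal J(f) in C{x,y,z} is {y^4, x*y^2 - 11*y^3/18, x^2 - 4*x*y/3 + 4*y^2/9, z}; counting standard monomials gives mu = 6. Corank 2; j^3 = (3*x - 2*y)^3 is a perfect cube, so E-series; the 4-jet and mu = 6 give E_6.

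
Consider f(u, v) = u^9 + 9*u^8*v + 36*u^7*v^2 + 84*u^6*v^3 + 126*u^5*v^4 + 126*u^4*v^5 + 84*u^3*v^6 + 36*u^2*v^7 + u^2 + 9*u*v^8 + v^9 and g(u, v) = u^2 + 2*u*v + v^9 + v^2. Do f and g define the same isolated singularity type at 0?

The Hessian of f at 0 has rank 1. Corank 1: A-series; mu = 8 gives A_8. The Hessian of g at 0 has rank 1. Corank 1: A-series; mu = 8 gives A_8. Both have type A_8, hence right-equivalent.

Yes.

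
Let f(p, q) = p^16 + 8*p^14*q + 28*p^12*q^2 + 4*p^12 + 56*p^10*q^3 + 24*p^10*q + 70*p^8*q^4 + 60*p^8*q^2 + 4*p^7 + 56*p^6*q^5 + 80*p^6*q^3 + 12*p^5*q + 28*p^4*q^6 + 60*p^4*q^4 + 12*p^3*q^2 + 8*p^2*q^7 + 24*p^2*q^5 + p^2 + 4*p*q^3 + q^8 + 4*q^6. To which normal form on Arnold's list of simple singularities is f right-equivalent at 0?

The Hessian of f at 0 is [[2, 0], [0, 0]] with rank 1, so corank 1. A Groebner basis of the Jacobian ideal J(f) in C{p,q} is {p^3, p^2*q, p/2 + q^3}; counting standard monomials gives mu = 7. Corank 1: A-series; mu = 7 gives A_7.

A_{7}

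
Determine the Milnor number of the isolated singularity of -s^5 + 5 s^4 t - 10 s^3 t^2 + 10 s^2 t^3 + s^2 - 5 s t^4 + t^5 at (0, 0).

4

The Hessian of f at 0 has rank 1. Corank 1: A-series; mu = 4 gives A_4.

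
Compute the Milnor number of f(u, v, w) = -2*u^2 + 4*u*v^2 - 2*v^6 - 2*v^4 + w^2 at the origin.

The Hessian of f at 0 has rank 2. Corank 1: A-series; mu = 5 gives A_5.

5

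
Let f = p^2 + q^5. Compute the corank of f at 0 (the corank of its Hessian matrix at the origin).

Hessian at 0 has rank 1.

1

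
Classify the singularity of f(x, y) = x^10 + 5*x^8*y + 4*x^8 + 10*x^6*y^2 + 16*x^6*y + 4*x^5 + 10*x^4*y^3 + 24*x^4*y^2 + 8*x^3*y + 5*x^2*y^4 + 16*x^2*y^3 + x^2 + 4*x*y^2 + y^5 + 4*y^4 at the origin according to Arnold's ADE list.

The Hessian of f at 0 has rank 1. Corank 1: A-series; mu = 4 gives A_4.

A_{4}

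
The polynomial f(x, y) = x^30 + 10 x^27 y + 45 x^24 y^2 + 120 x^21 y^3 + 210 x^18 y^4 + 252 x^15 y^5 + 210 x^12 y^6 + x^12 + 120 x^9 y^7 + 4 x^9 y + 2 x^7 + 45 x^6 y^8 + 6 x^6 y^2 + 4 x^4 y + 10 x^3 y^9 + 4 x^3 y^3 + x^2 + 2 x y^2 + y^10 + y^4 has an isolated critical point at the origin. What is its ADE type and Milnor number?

The Hessian of f at 0 is [[2, 0], [0, 0]] with rank 1, so corank 1. A Groebner basis of the Jacobian ideal J(f) in C{x,y} is {x^4 - x*y/2 - y^3/2, x^3*y + x/2 + y^2/2, -x^2 + y^4, x^2 + x*y^2}; counting standard monomials gives mu = 9. Corank 1: A-series; mu = 9 gives A_9.

Type A9, Milnor number mu = 9.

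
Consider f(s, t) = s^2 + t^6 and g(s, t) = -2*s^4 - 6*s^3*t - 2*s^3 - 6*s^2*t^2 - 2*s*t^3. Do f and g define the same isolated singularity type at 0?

The Hessian of f at 0 has rank 1. Corank 1: A-series; mu = 5 gives A_5. The Hessian of g at 0 has rank 0. Corank 2; j^3 = -2*s^3 is a perfect cube, so E-series; the 4-jet and mu = 7 give E_7. f is A_5 but g is E_7, hence not right-equivalent.

No.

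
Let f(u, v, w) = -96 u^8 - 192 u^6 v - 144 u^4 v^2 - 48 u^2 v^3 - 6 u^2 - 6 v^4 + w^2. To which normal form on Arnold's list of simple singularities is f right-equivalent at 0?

A_3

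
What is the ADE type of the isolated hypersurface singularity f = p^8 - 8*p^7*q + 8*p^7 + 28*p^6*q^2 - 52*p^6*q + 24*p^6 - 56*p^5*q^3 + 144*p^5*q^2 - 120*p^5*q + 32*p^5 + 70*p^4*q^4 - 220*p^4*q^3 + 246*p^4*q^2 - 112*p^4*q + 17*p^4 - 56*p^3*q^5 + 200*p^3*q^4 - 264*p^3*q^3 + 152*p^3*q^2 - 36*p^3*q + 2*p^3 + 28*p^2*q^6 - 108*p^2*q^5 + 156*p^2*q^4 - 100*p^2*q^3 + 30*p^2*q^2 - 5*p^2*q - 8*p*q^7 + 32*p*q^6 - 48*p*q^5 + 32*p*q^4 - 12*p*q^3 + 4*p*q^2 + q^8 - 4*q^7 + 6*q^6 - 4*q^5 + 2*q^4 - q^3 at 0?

D_{5}

The Hessian of f at 0 has rank 0. Corank 2; j^3 = (p - q)^2*(2*p - q) has shape L^2 M (L != M), so D-series; mu = 5 gives D_5.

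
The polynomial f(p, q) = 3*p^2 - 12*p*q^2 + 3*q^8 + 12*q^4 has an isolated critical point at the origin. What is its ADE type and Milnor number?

The Hessian of f at 0 has rank 1. Corank 1: A-series; mu = 7 gives A_7.

Type A7, Milnor number mu = 7.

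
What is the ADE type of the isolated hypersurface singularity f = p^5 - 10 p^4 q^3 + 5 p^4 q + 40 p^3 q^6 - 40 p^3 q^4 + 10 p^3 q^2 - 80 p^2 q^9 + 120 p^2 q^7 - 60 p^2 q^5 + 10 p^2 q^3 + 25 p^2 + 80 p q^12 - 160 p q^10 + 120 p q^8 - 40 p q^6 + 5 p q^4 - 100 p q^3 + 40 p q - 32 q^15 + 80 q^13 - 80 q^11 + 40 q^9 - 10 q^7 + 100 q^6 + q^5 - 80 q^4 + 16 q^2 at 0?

The Hessian of f at 0 has rank 1. Corank 1: A-series; mu = 4 gives A_4.

A_4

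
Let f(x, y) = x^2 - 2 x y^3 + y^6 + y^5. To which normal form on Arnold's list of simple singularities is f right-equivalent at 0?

A4

The Hessian of f at 0 has rank 1. Corank 1: A-series; mu = 4 gives A_4.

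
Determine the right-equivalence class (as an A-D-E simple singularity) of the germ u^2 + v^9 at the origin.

A_{8}

The Hessian of f at 0 is [[2, 0], [0, 0]] with rank 1, so corank 1. A Groebner basis of the Jacobian ideal J(f) in C{u,v} is {v^8, u}; counting standard monomials gives mu = 8. Corank 1: A-series; mu = 8 gives A_8.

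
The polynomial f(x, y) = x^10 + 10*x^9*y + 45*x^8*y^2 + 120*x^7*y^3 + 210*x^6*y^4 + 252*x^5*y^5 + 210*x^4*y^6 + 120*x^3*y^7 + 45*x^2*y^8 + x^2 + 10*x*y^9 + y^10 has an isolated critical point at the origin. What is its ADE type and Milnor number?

Type A_{9}, Milnor number mu = 9.

The Hessian of f at 0 is [[2, 0], [0, 0]] with rank 1, so corank 1. A Groebner basis of the Jacobian ideal J(f) in C{x,y} is {y^9, x}; counting standard monomials gives mu = 9. Corank 1: A-series; mu = 9 gives A_9.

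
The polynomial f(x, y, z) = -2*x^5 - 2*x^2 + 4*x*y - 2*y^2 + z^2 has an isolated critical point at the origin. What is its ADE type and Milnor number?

Type A_{4}, Milnor number mu = 4.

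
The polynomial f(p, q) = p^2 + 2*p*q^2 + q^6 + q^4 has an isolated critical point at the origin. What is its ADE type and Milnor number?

Type A5, Milnor number mu = 5.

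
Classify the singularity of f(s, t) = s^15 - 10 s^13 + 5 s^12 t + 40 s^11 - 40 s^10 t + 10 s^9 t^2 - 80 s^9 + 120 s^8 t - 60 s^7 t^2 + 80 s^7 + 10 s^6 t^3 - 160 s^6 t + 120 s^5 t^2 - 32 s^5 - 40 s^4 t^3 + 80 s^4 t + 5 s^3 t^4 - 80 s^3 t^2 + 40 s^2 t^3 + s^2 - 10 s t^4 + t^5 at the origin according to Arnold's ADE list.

A_4

The Hessian of f at 0 has rank 1. Corank 1: A-series; mu = 4 gives A_4.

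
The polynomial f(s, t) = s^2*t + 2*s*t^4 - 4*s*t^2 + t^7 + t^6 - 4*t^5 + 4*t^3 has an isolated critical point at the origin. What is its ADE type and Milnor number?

Type D_7, Milnor number mu = 7.

The Hessian of f at 0 is [[0, 0], [0, 0]] with rank 0, so corank 2. A Groebner basis of the Jacobian ideal J(f) in C{s,t} is {s*t + t^4 - 2*t^2, s^3 - 2*s^2 + 8*s*t - 8*t^3 - 8*t^2, s^2*t - 2*s^2/3 + 8*s*t/3 - 4*t^3 - 8*t^2/3, -s^2/6 + s*t^2 + 2*s*t/3 - 2*t^3 - 2*t^2/3}; counting standard monomials gives mu = 7. Corank 2; j^3 = t*(s - 2*t)^2 has shape L^2 M (L != M), so D-series; mu = 7 gives D_7.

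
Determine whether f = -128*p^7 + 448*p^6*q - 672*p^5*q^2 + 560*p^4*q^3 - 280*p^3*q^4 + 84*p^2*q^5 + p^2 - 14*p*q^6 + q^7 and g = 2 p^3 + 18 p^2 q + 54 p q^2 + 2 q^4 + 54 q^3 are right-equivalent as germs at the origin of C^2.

No.

The Hessian of f at 0 is [[2, 0], [0, 0]] with rank 1, so corank 1. A Groebner basis of the Jacobian ideal J(f) in C{p,q} is {q^6, p}; counting standard monomials gives mu = 6. Corank 1: A-series; mu = 6 gives A_6. The Hessian of g at 0 is [[0, 0], [0, 0]] with rank 0, so corank 2. A Groebner basis of the Jacobian ideal J(g) in C{p,q} is {q^3, p^2 + 6*p*q + 9*q^2}; counting standard monomials gives mu = 6. Corank 2; j^3 = 2*(p + 3*q)^3 is a perfect cube, so E-series; the 4-jet and mu = 6 give E_6. f is A_6 but g is E_6, hence not right-equivalent.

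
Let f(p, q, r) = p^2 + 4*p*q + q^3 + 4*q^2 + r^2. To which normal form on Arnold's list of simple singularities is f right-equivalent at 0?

A2

The Hessian of f at 0 has rank 2. Corank 1: A-series; mu = 2 gives A_2.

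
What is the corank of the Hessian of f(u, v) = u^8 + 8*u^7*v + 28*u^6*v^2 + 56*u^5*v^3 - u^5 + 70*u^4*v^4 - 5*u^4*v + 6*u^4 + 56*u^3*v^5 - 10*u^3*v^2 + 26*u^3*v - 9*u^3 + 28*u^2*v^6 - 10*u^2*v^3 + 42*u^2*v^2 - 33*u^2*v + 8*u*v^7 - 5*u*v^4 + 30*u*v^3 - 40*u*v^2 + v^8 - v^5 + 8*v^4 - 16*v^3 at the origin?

2

Hessian at 0 has rank 0.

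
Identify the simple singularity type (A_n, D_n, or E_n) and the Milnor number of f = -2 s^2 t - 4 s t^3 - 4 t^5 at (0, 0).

Type D6, Milnor number mu = 6.

The Hessian of f at 0 has rank 0. Corank 2; j^3 = -2*s^2*t has shape L^2 M (L != M), so D-series; mu = 6 gives D_6.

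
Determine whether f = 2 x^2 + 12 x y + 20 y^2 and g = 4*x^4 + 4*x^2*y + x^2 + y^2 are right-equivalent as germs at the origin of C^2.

Yes.

The Hessian of f at 0 is [[4, 12], [12, 40]] with rank 2, so corank 0. A Groebner basis of the Jacobian ideal J(f) in C{x,y} is {x, y}; counting standard monomials gives mu = 1. Corank 0: nondegenerate Morse point, so A_1. The Hessian of g at 0 is [[2, 0], [0, 2]] with rank 2, so corank 0. A Groebner basis of the Jacobian ideal J(g) in C{x,y} is {x, y}; counting standard monomials gives mu = 1. Corank 0: nondegenerate Morse point, so A_1. Both have type A_1, hence right-equivalent.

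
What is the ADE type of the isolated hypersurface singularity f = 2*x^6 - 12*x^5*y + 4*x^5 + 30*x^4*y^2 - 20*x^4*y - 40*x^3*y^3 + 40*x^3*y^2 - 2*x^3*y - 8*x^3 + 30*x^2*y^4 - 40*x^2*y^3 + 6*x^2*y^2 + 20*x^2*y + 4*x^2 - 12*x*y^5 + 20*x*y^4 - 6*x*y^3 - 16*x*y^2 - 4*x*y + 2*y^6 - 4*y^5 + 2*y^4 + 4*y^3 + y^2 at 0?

A_{5}

The Hessian of f at 0 has rank 1. Corank 1: A-series; mu = 5 gives A_5.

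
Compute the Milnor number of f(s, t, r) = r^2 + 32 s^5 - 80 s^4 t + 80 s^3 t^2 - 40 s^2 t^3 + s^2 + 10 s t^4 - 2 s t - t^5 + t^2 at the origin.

4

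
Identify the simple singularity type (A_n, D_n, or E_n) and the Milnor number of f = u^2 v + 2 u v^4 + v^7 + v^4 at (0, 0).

Type D_{5}, Milnor number mu = 5.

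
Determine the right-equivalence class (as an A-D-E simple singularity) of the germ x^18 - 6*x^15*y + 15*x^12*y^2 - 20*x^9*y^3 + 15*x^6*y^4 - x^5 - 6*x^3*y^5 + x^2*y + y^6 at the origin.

The Hessian of f at 0 has rank 0. Corank 2; j^3 = x^2*y has shape L^2 M (L != M), so D-series; mu = 7 gives D_7.

D_{7}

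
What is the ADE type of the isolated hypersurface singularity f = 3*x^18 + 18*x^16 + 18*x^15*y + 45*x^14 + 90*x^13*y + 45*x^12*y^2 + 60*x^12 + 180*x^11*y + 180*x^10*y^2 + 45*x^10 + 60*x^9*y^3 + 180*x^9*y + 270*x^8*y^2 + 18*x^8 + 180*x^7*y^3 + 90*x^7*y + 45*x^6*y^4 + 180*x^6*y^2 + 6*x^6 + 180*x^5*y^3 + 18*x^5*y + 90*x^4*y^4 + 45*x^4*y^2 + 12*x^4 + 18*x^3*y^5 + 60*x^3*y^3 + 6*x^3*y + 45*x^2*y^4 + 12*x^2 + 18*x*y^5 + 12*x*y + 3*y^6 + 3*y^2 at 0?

The Hessian of f at 0 is [[24, 12], [12, 6]] with rank 1, so corank 1. A Groebner basis of the Jacobian ideal J(f) in C{x,y} is {x*y^2 + 8*x + 4*y, -16*x + y^3 - 8*y, x^2 + x*y + y^2/4}; counting standard monomials gives mu = 5. Corank 1: A-series; mu = 5 gives A_5.

A_5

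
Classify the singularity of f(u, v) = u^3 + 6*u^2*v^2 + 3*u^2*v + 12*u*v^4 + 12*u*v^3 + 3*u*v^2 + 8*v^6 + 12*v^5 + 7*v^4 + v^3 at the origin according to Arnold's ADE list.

The Hessian of f at 0 has rank 0. Corank 2; j^3 = (u + v)^3 is a perfect cube, so E-series; the 4-jet and mu = 6 give E_6.

E_{6}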